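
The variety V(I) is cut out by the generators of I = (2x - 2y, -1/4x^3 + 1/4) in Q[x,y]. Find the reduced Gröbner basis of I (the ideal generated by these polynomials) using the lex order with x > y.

f_1 = 2x - 2y, LT = x.
f_2 = -1/4x^3 + 1/4, LT = x^3.

S(f_1,f_2): lcm = x^3. S = -x^2y + 1.
  reduce S modulo (f_1, f_2):
  remainder -y^3 + 1 ≠ 0; add g_3 = -y^3 + 1 to the basis.

The other S-polynomials (S(f_1,g_3), S(f_2,g_3)) all reduce to 0 modulo the current basis, so we have a Gröbner basis.
Inter-reduce: drop elements whose leading term is divisible by another's, tail-reduce, and make monic.

G = {x - y, y^3 - 1}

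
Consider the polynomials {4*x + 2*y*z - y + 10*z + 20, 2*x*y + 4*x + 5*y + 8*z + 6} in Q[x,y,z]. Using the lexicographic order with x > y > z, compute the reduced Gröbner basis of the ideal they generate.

G = {x + 1/2*y*z - 1/4*y + 5/2*z + 5, y**2*z - 1/2*y**2 + 7*y*z + 4*y + 2*z + 14}

The reduced Gröbner basis is the canonical form of the ideal for this ordering.

f_1 = 4*x + 2*y*z - y + 10*z + 20, LT = x.
f_2 = 2*x*y + 4*x + 5*y + 8*z + 6, LT = x*y.

S(f_1,f_2): lcm = x*y. S = -2*x + 1/2*y**2*z - 1/4*y**2 + 5/2*y*z + 5/2*y - 4*z - 3.
  leading term x: subtract (-1/2)·f_1 from -2*x + 1/2*y**2*z - 1/4*y**2 + 5/2*y*z + 5/2*y - 4*z - 3 → 1/2*y**2*z - 1/4*y**2 + 7/2*y*z + 2*y + z + 7
  leading term y**2*z: no divisor's leading term divides it; move 1/2*y**2*z to the remainder.
  leading term y**2: no divisor's leading term divides it; move -1/4*y**2 to the remainder.
  leading term y*z: no divisor's leading term divides it; move 7/2*y*z to the remainder.
  leading term y: no divisor's leading term divides it; move 2*y to the remainder.
  leading term z: no divisor's leading term divides it; move z to the remainder.
  leading term 1: no divisor's leading term divides it; move 7 to the remainder.
  remainder 1/2*y**2*z - 1/4*y**2 + 7/2*y*z + 2*y + z + 7 ≠ 0; add g_3 = 1/2*y**2*z - 1/4*y**2 + 7/2*y*z + 2*y + z + 7 to the basis.

The other S-polynomials (S(f_1,g_3), S(f_2,g_3)) all reduce to 0 modulo the current basis, so we have a Gröbner basis.
Inter-reduce: drop elements whose leading term is divisible by another's, tail-reduce, and make monic.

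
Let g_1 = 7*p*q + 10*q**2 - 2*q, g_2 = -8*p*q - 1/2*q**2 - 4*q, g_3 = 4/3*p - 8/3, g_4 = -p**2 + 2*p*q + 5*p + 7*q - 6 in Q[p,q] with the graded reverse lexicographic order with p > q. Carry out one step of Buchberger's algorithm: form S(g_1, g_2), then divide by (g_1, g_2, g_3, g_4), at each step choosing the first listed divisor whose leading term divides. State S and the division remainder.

lcm(LM(g_1), LM(g_2)) = p*q.
S = (lcm/LT(g_1))·g_1 − (lcm/LT(g_2))·g_2 = 153/112*q**2 - 11/14*q.
Reduce S modulo (g_1, g_2, g_3, g_4) in that order:
  leading term q**2: no divisor's leading term divides it; move 153/112*q**2 to the remainder.
  leading term q: no divisor's leading term divides it; move -11/14*q to the remainder.
The remainder 153/112*q**2 - 11/14*q is nonzero, so it would be added as the next basis element.
This is the inner loop of Buchberger's algorithm — each nonzero remainder becomes a new basis element.

S(g_1, g_2) = 153/112*q**2 - 11/14*q; remainder on division = 153/112*q**2 - 11/14*q.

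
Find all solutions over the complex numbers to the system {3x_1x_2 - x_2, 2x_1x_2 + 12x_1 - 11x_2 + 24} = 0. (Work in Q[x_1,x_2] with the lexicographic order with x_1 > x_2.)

{(-2, 0), (1/3, 84/31)}

Compute a lex Gröbner basis by Buchberger's algorithm.
f_1 = 3x_1x_2 - x_2, LT = x_1x_2.
f_2 = 2x_1x_2 + 12x_1 - 11x_2 + 24, LT = x_1x_2.

S(f_1,f_2): lcm = x_1x_2. S = -6x_1 + 31/6x_2 - 12.
  reduce S modulo (f_1, f_2):
  remainder -6x_1 + 31/6x_2 - 12 ≠ 0; add h_3 = -6x_1 + 31/6x_2 - 12 to the basis.

S(f_1,h_3): lcm = x_1x_2. S = 31/36x_2^2 - 7/3x_2.
  reduce S modulo (f_1, f_2, h_3):
  remainder 31/36x_2^2 - 7/3x_2 ≠ 0; add h_4 = 31/36x_2^2 - 7/3x_2 to the basis.

The other S-polynomials (S(f_2,h_3), S(f_1,h_4), S(f_2,h_4), S(h_3,h_4)) all reduce to 0 modulo the current basis, so we have a Gröbner basis.
Inter-reduce: drop elements whose leading term is divisible by another's, tail-reduce, and make monic.
Reduced Gröbner basis: {x_1 - 31/36x_2 + 2, x_2^2 - 84/31x_2}.

The lex basis is triangular: the last element involves only x_2. Solving x_2^2 - 84/31x_2 = 0 gives x_2 ∈ {0, 84/31}; substituting each value into the earlier elements determines the remaining variables.
  x_2 = 0: the earlier basis element becomes x_1 + 2 = 0, giving x_1 = -2 — point (-2, 0).
  x_2 = 84/31: the earlier basis element becomes x_1 - 1/3 = 0, giving x_1 = 1/3 — point (1/3, 84/31).
A lex Gröbner basis triangularizes the system, enabling back-substitution.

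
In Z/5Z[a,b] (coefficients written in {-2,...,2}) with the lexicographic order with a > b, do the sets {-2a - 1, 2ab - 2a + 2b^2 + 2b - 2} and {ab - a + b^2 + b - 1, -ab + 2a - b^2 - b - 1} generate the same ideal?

For a fixed monomial order, each ideal has a unique reduced Gröbner basis; comparing bases decides equality.
Buchberger on the first generating set:
f_1 = -2a - 1, LT = a.
f_2 = 2ab - 2a + 2b^2 + 2b - 2, LT = ab.

S(f_1,f_2): lcm = ab. S = a - b^2 + 2b + 1.
  reduce S modulo (f_1, f_2):
  remainder -b^2 + 2b - 2 ≠ 0; add g_3 = -b^2 + 2b - 2 to the basis.

The other S-polynomials (S(f_1,g_3), S(f_2,g_3)) all reduce to 0 modulo the current basis, so we have a Gröbner basis.
Inter-reduce: drop elements whose leading term is divisible by another's, tail-reduce, and make monic.
Reduced Gröbner basis: {a - 2, b^2 - 2b + 2}.

Buchberger on the second generating set:
h_1 = ab - a + b^2 + b - 1, LT = ab.
h_2 = -ab + 2a - b^2 - b - 1, LT = ab.

S(h_1,h_2): lcm = ab. S = a - 2.
  reduce S modulo (h_1, h_2):
  remainder a - 2 ≠ 0; add k_3 = a - 2 to the basis.

S(h_1,k_3): lcm = ab. S = -a + b^2 - 2b - 1.
  reduce S modulo (h_1, h_2, k_3):
  remainder b^2 - 2b + 2 ≠ 0; add k_4 = b^2 - 2b + 2 to the basis.

The other S-polynomials (S(h_2,k_3), S(h_1,k_4), S(h_2,k_4), S(k_3,k_4)) all reduce to 0 modulo the current basis, so we have a Gröbner basis.
Inter-reduce: drop elements whose leading term is divisible by another's, tail-reduce, and make monic.
Reduced Gröbner basis: {a - 2, b^2 - 2b + 2}.

The two bases agree; hence the ideals are identical.

Yes, the ideals are equal.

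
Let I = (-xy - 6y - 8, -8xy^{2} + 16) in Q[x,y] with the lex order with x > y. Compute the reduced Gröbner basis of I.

G = {x - 24y - 26, y^{2} + \tfrac{4}{3}y + \tfrac{1}{3}}

f_1 = -xy - 6y - 8, LT = xy.
f_2 = -8xy^{2} + 16, LT = xy^{2}.

S(f_1,f_2): lcm = xy^{2}. S = 6y^{2} + 8y + 2.
  reduce S modulo (f_1, f_2):
  remainder 6y^{2} + 8y + 2 ≠ 0; add g_3 = 6y^{2} + 8y + 2 to the basis.

S(f_1,g_3): lcm = xy^{2}. S = -\tfrac{4}{3}xy - \tfrac{1}{3}x + 6y^{2} + 8y.
  reduce S modulo (f_1, f_2, g_3):
  remainder -\tfrac{1}{3}x + 8y + \tfrac{26}{3} ≠ 0; add g_4 = -\tfrac{1}{3}x + 8y + \tfrac{26}{3} to the basis.

The other S-polynomials (S(f_2,g_3), S(f_1,g_4), S(f_2,g_4), S(g_3,g_4)) all reduce to 0 modulo the current basis, so we have a Gröbner basis.
Inter-reduce: drop elements whose leading term is divisible by another's, tail-reduce, and make monic.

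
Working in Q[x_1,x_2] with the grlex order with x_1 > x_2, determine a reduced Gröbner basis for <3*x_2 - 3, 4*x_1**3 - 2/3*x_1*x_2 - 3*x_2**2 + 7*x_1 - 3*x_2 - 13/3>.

G = {x_1**3 + 19/12*x_1 - 31/12, x_2 - 1}

The reduced Gröbner basis is the canonical form of the ideal for this ordering.

f_1 = 3*x_2 - 3, LT = x_2.
f_2 = 4*x_1**3 - 2/3*x_1*x_2 - 3*x_2**2 + 7*x_1 - 3*x_2 - 13/3, LT = x_1**3.

The S-polynomials (S(f_1,f_2)) all reduce to 0 modulo the current basis, so we have a Gröbner basis.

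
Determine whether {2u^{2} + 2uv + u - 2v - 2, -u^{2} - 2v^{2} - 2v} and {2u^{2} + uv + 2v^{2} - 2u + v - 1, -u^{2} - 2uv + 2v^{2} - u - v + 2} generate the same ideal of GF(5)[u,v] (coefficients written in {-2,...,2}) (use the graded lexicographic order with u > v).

Since reduced Gröbner bases are canonical representatives of ideals under a given ordering, it suffices to compute and compare them.
Buchberger on the first generating set:
f_1 = 2u^{2} + 2uv + u - 2v - 2, LT = u^{2}.
f_2 = -u^{2} - 2v^{2} - 2v, LT = u^{2}.

S(f_1,f_2): lcm = u^{2}. S = uv - 2v^{2} - 2u + 2v - 1.
  reduce S modulo (f_1, f_2):
  remainder uv - 2v^{2} - 2u + 2v - 1 ≠ 0; add g_3 = uv - 2v^{2} - 2u + 2v - 1 to the basis.

S(f_1,g_3): lcm = u^{2}v. S = -2uv^{2} + 2u^{2} + uv - v^{2} + u - v.
  reduce S modulo (f_1, f_2, g_3):
  remainder v^{3} - 2v^{2} - v + 2 ≠ 0; add g_4 = v^{3} - 2v^{2} - v + 2 to the basis.

The other S-polynomials (S(f_2,g_3), S(f_1,g_4), S(f_2,g_4), S(g_3,g_4)) all reduce to 0 modulo the current basis, so we have a Gröbner basis.
Inter-reduce: drop elements whose leading term is divisible by another's, tail-reduce, and make monic.
Reduced Gröbner basis: {v^{3} - 2v^{2} - v + 2, u^{2} + 2v^{2} + 2v, uv - 2v^{2} - 2u + 2v - 1}.

Buchberger on the second generating set:
h_1 = 2u^{2} + uv + 2v^{2} - 2u + v - 1, LT = u^{2}.
h_2 = -u^{2} - 2uv + 2v^{2} - u - v + 2, LT = u^{2}.

S(h_1,h_2): lcm = u^{2}. S = uv - 2v^{2} - 2u + 2v - 1.
  reduce S modulo (h_1, h_2):
  remainder uv - 2v^{2} - 2u + 2v - 1 ≠ 0; add k_3 = uv - 2v^{2} - 2u + 2v - 1 to the basis.

S(h_1,k_3): lcm = u^{2}v. S = v^{3} + 2u^{2} + 2uv - 2v^{2} + u + 2v.
  reduce S modulo (h_1, h_2, k_3):
  remainder v^{3} - 2v^{2} - v + 2 ≠ 0; add k_4 = v^{3} - 2v^{2} - v + 2 to the basis.

The other S-polynomials (S(h_2,k_3), S(h_1,k_4), S(h_2,k_4), S(k_3,k_4)) all reduce to 0 modulo the current basis, so we have a Gröbner basis.
Inter-reduce: drop elements whose leading term is divisible by another's, tail-reduce, and make monic.
Reduced Gröbner basis: {v^{3} - 2v^{2} - v + 2, u^{2} + 2v^{2} + 2v, uv - 2v^{2} - 2u + 2v - 1}.

Same reduced basis, so the two generating sets span the same ideal.

Yes, the ideals are equal.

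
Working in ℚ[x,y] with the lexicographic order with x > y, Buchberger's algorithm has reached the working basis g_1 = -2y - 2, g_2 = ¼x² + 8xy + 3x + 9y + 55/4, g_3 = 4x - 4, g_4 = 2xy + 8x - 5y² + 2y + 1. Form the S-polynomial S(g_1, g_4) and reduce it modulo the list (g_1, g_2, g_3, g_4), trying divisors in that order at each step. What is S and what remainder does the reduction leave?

S(g_1, g_4) = -3x + 5/2y² - y - ½; remainder on division = 0.

lcm(LM(g_1), LM(g_4)) = xy.
S = (lcm/LT(g_1))·g_1 − (lcm/LT(g_4))·g_4 = -3x + 5/2y² - y - ½.
Reduce S modulo (g_1, g_2, g_3, g_4) in that order:
  leading term x: subtract (-¾)·g_3 from -3x + 5/2y² - y - ½ → 5/2y² - y - 7/2
  leading term y²: subtract (-5/4y)·g_1 from 5/2y² - y - 7/2 → -7/2y - 7/2
  leading term y: subtract (7/4)·g_1 from -7/2y - 7/2 → 0
The remainder is 0, so this S-polynomial contributes no new basis element.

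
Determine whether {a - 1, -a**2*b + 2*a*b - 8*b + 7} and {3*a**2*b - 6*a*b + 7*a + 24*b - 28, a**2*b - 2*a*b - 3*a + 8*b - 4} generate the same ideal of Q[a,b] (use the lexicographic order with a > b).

Yes, the ideals are equal.

For a fixed monomial order, each ideal has a unique reduced Gröbner basis; comparing bases decides equality.
Buchberger on the first generating set:
f_1 = a - 1, LT = a.
f_2 = -a**2*b + 2*a*b - 8*b + 7, LT = a**2*b.

S(f_1,f_2): lcm = a**2*b. S = a*b - 8*b + 7.
  reduce S modulo (f_1, f_2):
  remainder -7*b + 7 ≠ 0; add g_3 = -7*b + 7 to the basis.

The other S-polynomials (S(f_1,g_3), S(f_2,g_3)) all reduce to 0 modulo the current basis, so we have a Gröbner basis.
Inter-reduce: drop elements whose leading term is divisible by another's, tail-reduce, and make monic.
Reduced Gröbner basis: {a - 1, b - 1}.

Buchberger on the second generating set:
h_1 = 3*a**2*b - 6*a*b + 7*a + 24*b - 28, LT = a**2*b.
h_2 = a**2*b - 2*a*b - 3*a + 8*b - 4, LT = a**2*b.

S(h_1,h_2): lcm = a**2*b. S = 16/3*a - 16/3.
  reduce S modulo (h_1, h_2):
  remainder 16/3*a - 16/3 ≠ 0; add k_3 = 16/3*a - 16/3 to the basis.

S(h_1,k_3): lcm = a**2*b. S = -a*b + 7/3*a + 8*b - 28/3.
  reduce S modulo (h_1, h_2, k_3):
  remainder 7*b - 7 ≠ 0; add k_4 = 7*b - 7 to the basis.

The other S-polynomials (S(h_2,k_3), S(h_1,k_4), S(h_2,k_4), S(k_3,k_4)) all reduce to 0 modulo the current basis, so we have a Gröbner basis.
Inter-reduce: drop elements whose leading term is divisible by another's, tail-reduce, and make monic.
Reduced Gröbner basis: {a - 1, b - 1}.

The two bases agree; hence the ideals are identical.
The choice of monomial ordering does not affect the verdict — as long as both bases are computed under the same ordering, their equality decides ideal equality.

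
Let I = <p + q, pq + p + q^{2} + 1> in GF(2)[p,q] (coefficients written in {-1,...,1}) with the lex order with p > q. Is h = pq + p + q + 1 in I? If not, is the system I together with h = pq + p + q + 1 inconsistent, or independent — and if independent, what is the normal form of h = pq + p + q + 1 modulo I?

First compute the reduced Gröbner basis of I by Buchberger's algorithm.
f_1 = p + q, LT = p.
f_2 = pq + p + q^{2} + 1, LT = pq.

S(f_1,f_2): lcm = pq. S = p + 1.
  leading term p: subtract (1)·f_1 from p + 1 → q + 1
  leading term q: no divisor's leading term divides it; move q to the remainder.
  leading term 1: no divisor's leading term divides it; move 1 to the remainder.
  remainder q + 1 ≠ 0; add k_3 = q + 1 to the basis.

The other S-polynomials (S(f_1,k_3), S(f_2,k_3)) all reduce to 0 modulo the current basis, so we have a Gröbner basis.
Inter-reduce: drop elements whose leading term is divisible by another's, tail-reduce, and make monic.
Reduced Gröbner basis: {p + 1, q + 1}.
Label its elements g_1 = p + 1, g_2 = q + 1.

Reduce h = pq + p + q + 1 modulo G:
  leading term pq: subtract (q)·g_1 from pq + p + q + 1 → p + 1
  leading term p: subtract (1)·g_1 from p + 1 → 0
  normal form = 0.
Since the normal form is 0, h ∈ I.

Ideal membership is decidable via reduction modulo a Gröbner basis.

pq + p + q + 1 lies in I (it reduces to 0).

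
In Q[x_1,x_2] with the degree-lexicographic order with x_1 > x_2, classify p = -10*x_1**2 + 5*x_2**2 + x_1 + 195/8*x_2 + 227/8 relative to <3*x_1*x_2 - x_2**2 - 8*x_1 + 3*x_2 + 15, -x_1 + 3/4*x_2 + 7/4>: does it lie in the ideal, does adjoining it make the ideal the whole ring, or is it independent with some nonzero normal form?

First compute the reduced Gröbner basis of I by Buchberger's algorithm.
f_1 = 3*x_1*x_2 - x_2**2 - 8*x_1 + 3*x_2 + 15, LT = x_1*x_2.
f_2 = -x_1 + 3/4*x_2 + 7/4, LT = x_1.

S(f_1,f_2): lcm = x_1*x_2. S = 5/12*x_2**2 - 8/3*x_1 + 11/4*x_2 + 5.
  leading term x_2**2: no divisor's leading term divides it; move 5/12*x_2**2 to the remainder.
  leading term x_1: subtract (8/3)·f_2 from -8/3*x_1 + 11/4*x_2 + 5 → 3/4*x_2 + 1/3
  leading term x_2: no divisor's leading term divides it; move 3/4*x_2 to the remainder.
  leading term 1: no divisor's leading term divides it; move 1/3 to the remainder.
  remainder 5/12*x_2**2 + 3/4*x_2 + 1/3 ≠ 0; add h_3 = 5/12*x_2**2 + 3/4*x_2 + 1/3 to the basis.

The other S-polynomials (S(f_1,h_3), S(f_2,h_3)) all reduce to 0 modulo the current basis, so we have a Gröbner basis.
Inter-reduce: drop elements whose leading term is divisible by another's, tail-reduce, and make monic.
Reduced Gröbner basis: {x_2**2 + 9/5*x_2 + 4/5, x_1 - 3/4*x_2 - 7/4}.
Label its elements g_1 = x_2**2 + 9/5*x_2 + 4/5, g_2 = x_1 - 3/4*x_2 - 7/4.

Reduce p = -10*x_1**2 + 5*x_2**2 + x_1 + 195/8*x_2 + 227/8 modulo G:
  leading term x_1**2: subtract (-10*x_1)·g_2 from -10*x_1**2 + 5*x_2**2 + x_1 + 195/8*x_2 + 227/8 → -15/2*x_1*x_2 + 5*x_2**2 - 33/2*x_1 + 195/8*x_2 + 227/8
  leading term x_1*x_2: subtract (-15/2*x_2)·g_2 from -15/2*x_1*x_2 + 5*x_2**2 - 33/2*x_1 + 195/8*x_2 + 227/8 → -5/8*x_2**2 - 33/2*x_1 + 45/4*x_2 + 227/8
  leading term x_2**2: subtract (-5/8)·g_1 from -5/8*x_2**2 - 33/2*x_1 + 45/4*x_2 + 227/8 → -33/2*x_1 + 99/8*x_2 + 231/8
  leading term x_1: subtract (-33/2)·g_2 from -33/2*x_1 + 99/8*x_2 + 231/8 → 0
  normal form = 0.
Since the normal form is 0, p ∈ I.

-10*x_1**2 + 5*x_2**2 + x_1 + 195/8*x_2 + 227/8 lies in I (it reduces to 0).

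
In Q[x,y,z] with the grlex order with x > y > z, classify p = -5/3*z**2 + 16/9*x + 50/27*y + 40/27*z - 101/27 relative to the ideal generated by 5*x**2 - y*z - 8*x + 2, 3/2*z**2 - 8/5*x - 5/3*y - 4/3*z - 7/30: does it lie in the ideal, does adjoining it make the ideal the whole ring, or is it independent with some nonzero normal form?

First compute the reduced Gröbner basis of I by Buchberger's algorithm.
f_1 = 5*x**2 - y*z - 8*x + 2, LT = x**2.
f_2 = 3/2*z**2 - 8/5*x - 5/3*y - 4/3*z - 7/30, LT = z**2.

The S-polynomials (S(f_1,f_2)) all reduce to 0 modulo the current basis, so we have a Gröbner basis.
Inter-reduce: drop elements whose leading term is divisible by another's, tail-reduce, and make monic.
Reduced Gröbner basis: {x**2 - 1/5*y*z - 8/5*x + 2/5, z**2 - 16/15*x - 10/9*y - 8/9*z - 7/45}.
Label its elements g_1 = x**2 - 1/5*y*z - 8/5*x + 2/5, g_2 = z**2 - 16/15*x - 10/9*y - 8/9*z - 7/45.

Reduce p = -5/3*z**2 + 16/9*x + 50/27*y + 40/27*z - 101/27 modulo G:
  leading term z**2: subtract (-5/3)·g_2 from -5/3*z**2 + 16/9*x + 50/27*y + 40/27*z - 101/27 → -4
  leading term 1: no divisor's leading term divides it; move -4 to the remainder.
  normal form = -4.
The normal form is nonzero, so p ∉ I. Since p minus its normal form lies in I, I + (p) = I + (r) where r = -4; decide whether this ideal is the whole ring.
Here r = -4 is a nonzero constant, hence a unit: 1 ∈ I + (p), the Gröbner basis of I + (p) is {1}, and the enlarged system has no common solution — adjoining p is inconsistent.

Adjoining -5/3*z**2 + 16/9*x + 50/27*y + 40/27*z - 101/27 makes the ideal the whole ring: the system is inconsistent.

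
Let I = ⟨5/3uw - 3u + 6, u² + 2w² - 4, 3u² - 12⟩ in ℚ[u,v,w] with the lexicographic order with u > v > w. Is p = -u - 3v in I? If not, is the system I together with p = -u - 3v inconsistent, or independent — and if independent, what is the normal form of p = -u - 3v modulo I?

-u - 3v is independent of I; its normal form modulo I is -3v - 2.

First compute the reduced Gröbner basis of I by Buchberger's algorithm.
f_1 = 5/3uw - 3u + 6, LT = uw.
f_2 = u² + 2w² - 4, LT = u².
f_3 = 3u² - 12, LT = u².

S(f_1,f_2): lcm = u²w. S = -9/5u² + 18/5u - 2w³ + 4w.
  leading term u²: subtract (-9/5)·f_2 from -9/5u² + 18/5u - 2w³ + 4w → 18/5u - 2w³ + 18/5w² + 4w - 36/5
  leading term u: no divisor's leading term divides it; move 18/5u to the remainder.
  leading term w³: no divisor's leading term divides it; move -2w³ to the remainder.
  leading term w²: no divisor's leading term divides it; move 18/5w² to the remainder.
  leading term w: no divisor's leading term divides it; move 4w to the remainder.
  leading term 1: no divisor's leading term divides it; move -36/5 to the remainder.
  remainder 18/5u - 2w³ + 18/5w² + 4w - 36/5 ≠ 0; add h_4 = 18/5u - 2w³ + 18/5w² + 4w - 36/5 to the basis.

S(f_1,f_3): lcm = u²w. S = -9/5u² + 18/5u + 4w.
  leading term u²: subtract (-9/5)·f_2 from -9/5u² + 18/5u + 4w → 18/5u + 18/5w² + 4w - 36/5
  leading term u: subtract (1)·h_4 from 18/5u + 18/5w² + 4w - 36/5 → 2w³
  leading term w³: no divisor's leading term divides it; move 2w³ to the remainder.
  remainder 2w³ ≠ 0; add h_5 = 2w³ to the basis.

S(f_2,f_3): lcm = u². S = 2w².
  leading term w²: no divisor's leading term divides it; move 2w² to the remainder.
  remainder 2w² ≠ 0; add h_6 = 2w² to the basis.

S(f_1,h_4): lcm = uw. S = -9/5u + 5/9w⁴ - w³ - 10/9w² + 2w + 18/5.
  leading term u: subtract (-½)·h_4 from -9/5u + 5/9w⁴ - w³ - 10/9w² + 2w + 18/5 → 5/9w⁴ - 2w³ + 31/45w² + 4w
  leading term w⁴: subtract (5/18w)·h_5 from 5/9w⁴ - 2w³ + 31/45w² + 4w → -2w³ + 31/45w² + 4w
  leading term w³: subtract (-1)·h_5 from -2w³ + 31/45w² + 4w → 31/45w² + 4w
  leading term w²: subtract (31/90)·h_6 from 31/45w² + 4w → 4w
  leading term w: no divisor's leading term divides it; move 4w to the remainder.
  remainder 4w ≠ 0; add h_7 = 4w to the basis.

The other S-polynomials (S(f_2,h_4), S(f_3,h_4), S(f_1,h_5), S(f_2,h_5), S(f_3,h_5), S(h_4,h_5), S(f_1,h_6), S(f_2,h_6), S(f_3,h_6), S(h_4,h_6), S(h_5,h_6), S(f_1,h_7), S(f_2,h_7), S(f_3,h_7), S(h_4,h_7), S(h_5,h_7), S(h_6,h_7)) all reduce to 0 modulo the current basis, so we have a Gröbner basis.
Inter-reduce: drop elements whose leading term is divisible by another's, tail-reduce, and make monic.
Reduced Gröbner basis: {u - 2, w}.
Label its elements g_1 = u - 2, g_2 = w.

Reduce p = -u - 3v modulo G:
  leading term u: subtract (-1)·g_1 from -u - 3v → -3v - 2
  leading term v: no divisor's leading term divides it; move -3v to the remainder.
  leading term 1: no divisor's leading term divides it; move -2 to the remainder.
  normal form = -3v - 2.
The normal form is nonzero, so p ∉ I. Since p minus its normal form lies in I, I + (p) = I + (r) where r = -3v - 2; decide whether this ideal is the whole ring.
Run Buchberger on G together with r (pairs among the g_i already reduce to 0 since G is a Gröbner basis):
g_1 = u - 2, LT = u.
g_2 = w, LT = w.
r = -3v - 2, LT = v.

The S-polynomials (S(g_1,g_2), S(g_1,r), S(g_2,r)) all reduce to 0 modulo the current basis, so we have a Gröbner basis.
Inter-reduce: drop elements whose leading term is divisible by another's, tail-reduce, and make monic.
Reduced Gröbner basis: {u - 2, v + ⅔, w}.
The reduced Gröbner basis of I + (p) is {u - 2, v + ⅔, w} ≠ {1}, a proper ideal, so the enlarged system stays consistent: p is independent of I, with normal form -3v - 2.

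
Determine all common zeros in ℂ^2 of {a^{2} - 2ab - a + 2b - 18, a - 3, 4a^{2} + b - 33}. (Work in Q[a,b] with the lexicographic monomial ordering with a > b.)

Compute a lex Gröbner basis by Buchberger's algorithm.
f_1 = a^{2} - 2ab - a + 2b - 18, LT = a^{2}.
f_2 = a - 3, LT = a.
f_3 = 4a^{2} + b - 33, LT = a^{2}.

S(f_1,f_2): lcm = a^{2}. S = -2ab + 2a + 2b - 18.
  reduce S modulo (f_1, f_2, f_3):
  remainder -4b - 12 ≠ 0; add h_4 = -4b - 12 to the basis.

The other S-polynomials (S(f_1,f_3), S(f_2,f_3), S(f_1,h_4), S(f_2,h_4), S(f_3,h_4)) all reduce to 0 modulo the current basis, so we have a Gröbner basis.
Inter-reduce: drop elements whose leading term is divisible by another's, tail-reduce, and make monic.
Reduced Gröbner basis: {a - 3, b + 3}.

From the last basis element, b + 3 = 0, so b takes values in {-3}. Each choice, substituted upward through the basis, yields the corresponding point(s) of the solution set.
  b = -3: the earlier basis element becomes a - 3 = 0, giving a = 3 — point (3, -3).
This is the nonlinear analogue of row-reducing a linear system.

{(3, -3)}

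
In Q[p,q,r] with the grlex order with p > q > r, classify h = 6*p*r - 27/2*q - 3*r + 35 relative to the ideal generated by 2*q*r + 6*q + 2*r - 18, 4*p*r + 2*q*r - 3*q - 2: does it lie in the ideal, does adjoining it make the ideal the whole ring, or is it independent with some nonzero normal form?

Adjoining 6*p*r - 27/2*q - 3*r + 35 makes the ideal the whole ring: the system is inconsistent.

First compute the reduced Gröbner basis of I by Buchberger's algorithm.
f_1 = 2*q*r + 6*q + 2*r - 18, LT = q*r.
f_2 = 4*p*r + 2*q*r - 3*q - 2, LT = p*r.

S(f_1,f_2): lcm = p*q*r. S = -1/2*q**2*r + 3*p*q + p*r + 3/4*q**2 - 9*p + 1/2*q.
  leading term q**2*r: subtract (-1/4*q)·f_1 from -1/2*q**2*r + 3*p*q + p*r + 3/4*q**2 - 9*p + 1/2*q → 3*p*q + p*r + 9/4*q**2 + 1/2*q*r - 9*p - 4*q
  leading term p*q: no divisor's leading term divides it; move 3*p*q to the remainder.
  leading term p*r: subtract (1/4)·f_2 from p*r + 9/4*q**2 + 1/2*q*r - 9*p - 4*q → 9/4*q**2 - 9*p - 13/4*q + 1/2
  leading term q**2: no divisor's leading term divides it; move 9/4*q**2 to the remainder.
  leading term p: no divisor's leading term divides it; move -9*p to the remainder.
  leading term q: no divisor's leading term divides it; move -13/4*q to the remainder.
  leading term 1: no divisor's leading term divides it; move 1/2 to the remainder.
  remainder 3*p*q + 9/4*q**2 - 9*p - 13/4*q + 1/2 ≠ 0; add k_3 = 3*p*q + 9/4*q**2 - 9*p - 13/4*q + 1/2 to the basis.

The other S-polynomials (S(f_1,k_3), S(f_2,k_3)) all reduce to 0 modulo the current basis, so we have a Gröbner basis.
Inter-reduce: drop elements whose leading term is divisible by another's, tail-reduce, and make monic.
Reduced Gröbner basis: {p*q + 3/4*q**2 - 3*p - 13/12*q + 1/6, p*r - 9/4*q - 1/2*r + 4, q*r + 3*q + r - 9}.
Label its elements g_1 = p*q + 3/4*q**2 - 3*p - 13/12*q + 1/6, g_2 = p*r - 9/4*q - 1/2*r + 4, g_3 = q*r + 3*q + r - 9.

Reduce h = 6*p*r - 27/2*q - 3*r + 35 modulo G:
  leading term p*r: subtract (6)·g_2 from 6*p*r - 27/2*q - 3*r + 35 → 11
  leading term 1: no divisor's leading term divides it; move 11 to the remainder.
  normal form = 11.
The normal form is nonzero, so h ∉ I. Since h minus its normal form lies in I, I + (h) = I + (n) where n = 11; decide whether this ideal is the whole ring.
Here n = 11 is a nonzero constant, hence a unit: 1 ∈ I + (h), the Gröbner basis of I + (h) is {1}, and the enlarged system has no common solution — adjoining h is inconsistent.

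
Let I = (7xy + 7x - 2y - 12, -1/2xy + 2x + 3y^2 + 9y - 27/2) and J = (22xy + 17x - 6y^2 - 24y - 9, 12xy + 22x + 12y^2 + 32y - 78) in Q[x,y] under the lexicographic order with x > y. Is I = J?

Yes, the ideals are equal.

For a fixed monomial order, each ideal has a unique reduced Gröbner basis; comparing bases decides equality.
Buchberger on the first generating set:
f_1 = 7xy + 7x - 2y - 12, LT = xy.
f_2 = -1/2xy + 2x + 3y^2 + 9y - 27/2, LT = xy.

S(f_1,f_2): lcm = xy. S = 5x + 6y^2 + 124/7y - 201/7.
  leading term x: no divisor's leading term divides it; move 5x to the remainder.
  leading term y^2: no divisor's leading term divides it; move 6y^2 to the remainder.
  leading term y: no divisor's leading term divides it; move 124/7y to the remainder.
  leading term 1: no divisor's leading term divides it; move -201/7 to the remainder.
  remainder 5x + 6y^2 + 124/7y - 201/7 ≠ 0; add g_3 = 5x + 6y^2 + 124/7y - 201/7 to the basis.

S(f_1,g_3): lcm = xy. S = x - 6/5y^3 - 124/35y^2 + 191/35y - 12/7.
  leading term x: subtract (1/5)·g_3 from x - 6/5y^3 - 124/35y^2 + 191/35y - 12/7 → -6/5y^3 - 166/35y^2 + 67/35y + 141/35
  leading term y^3: no divisor's leading term divides it; move -6/5y^3 to the remainder.
  leading term y^2: no divisor's leading term divides it; move -166/35y^2 to the remainder.
  leading term y: no divisor's leading term divides it; move 67/35y to the remainder.
  leading term 1: no divisor's leading term divides it; move 141/35 to the remainder.
  remainder -6/5y^3 - 166/35y^2 + 67/35y + 141/35 ≠ 0; add g_4 = -6/5y^3 - 166/35y^2 + 67/35y + 141/35 to the basis.

The other S-polynomials (S(f_2,g_3), S(f_1,g_4), S(f_2,g_4), S(g_3,g_4)) all reduce to 0 modulo the current basis, so we have a Gröbner basis.
Inter-reduce: drop elements whose leading term is divisible by another's, tail-reduce, and make monic.
Reduced Gröbner basis: {x + 6/5y^2 + 124/35y - 201/35, y^3 + 83/21y^2 - 67/42y - 47/14}.

Buchberger on the second generating set:
h_1 = 22xy + 17x - 6y^2 - 24y - 9, LT = xy.
h_2 = 12xy + 22x + 12y^2 + 32y - 78, LT = xy.

S(h_1,h_2): lcm = xy. S = -35/33x - 14/11y^2 - 124/33y + 67/11.
  leading term x: no divisor's leading term divides it; move -35/33x to the remainder.
  leading term y^2: no divisor's leading term divides it; move -14/11y^2 to the remainder.
  leading term y: no divisor's leading term divides it; move -124/33y to the remainder.
  leading term 1: no divisor's leading term divides it; move 67/11 to the remainder.
  remainder -35/33x - 14/11y^2 - 124/33y + 67/11 ≠ 0; add k_3 = -35/33x - 14/11y^2 - 124/33y + 67/11 to the basis.

S(h_1,k_3): lcm = xy. S = 17/22x - 6/5y^3 - 1469/385y^2 + 1791/385y - 9/22.
  leading term x: subtract (-51/70)·k_3 from 17/22x - 6/5y^3 - 1469/385y^2 + 1791/385y - 9/22 → -6/5y^3 - 166/35y^2 + 67/35y + 141/35
  leading term y^3: no divisor's leading term divides it; move -6/5y^3 to the remainder.
  leading term y^2: no divisor's leading term divides it; move -166/35y^2 to the remainder.
  leading term y: no divisor's leading term divides it; move 67/35y to the remainder.
  leading term 1: no divisor's leading term divides it; move 141/35 to the remainder.
  remainder -6/5y^3 - 166/35y^2 + 67/35y + 141/35 ≠ 0; add k_4 = -6/5y^3 - 166/35y^2 + 67/35y + 141/35 to the basis.

The other S-polynomials (S(h_2,k_3), S(h_1,k_4), S(h_2,k_4), S(k_3,k_4)) all reduce to 0 modulo the current basis, so we have a Gröbner basis.
Inter-reduce: drop elements whose leading term is divisible by another's, tail-reduce, and make monic.
Reduced Gröbner basis: {x + 6/5y^2 + 124/35y - 201/35, y^3 + 83/21y^2 - 67/42y - 47/14}.

These coincide, so the ideals are equal.
The choice of monomial ordering does not affect the verdict — as long as both bases are computed under the same ordering, their equality decides ideal equality.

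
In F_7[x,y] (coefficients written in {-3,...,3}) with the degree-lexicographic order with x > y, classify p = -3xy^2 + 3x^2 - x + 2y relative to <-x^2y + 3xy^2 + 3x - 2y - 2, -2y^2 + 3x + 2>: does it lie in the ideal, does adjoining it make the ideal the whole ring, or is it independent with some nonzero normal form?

Adjoining -3xy^2 + 3x^2 - x + 2y makes the ideal the whole ring: the system is inconsistent.

First compute the reduced Gröbner basis of I by Buchberger's algorithm.
f_1 = -x^2y + 3xy^2 + 3x - 2y - 2, LT = x^2y.
f_2 = -2y^2 + 3x + 2, LT = y^2.

S(f_1,f_2): lcm = x^2y^2. S = -3xy^3 - 2x^3 + x^2 - 3xy + 2y^2 + 2y.
  leading term xy^3: subtract (-2xy)·f_2 from -3xy^3 - 2x^3 + x^2 - 3xy + 2y^2 + 2y → -2x^3 - x^2y + x^2 + xy + 2y^2 + 2y
  leading term x^3: no divisor's leading term divides it; move -2x^3 to the remainder.
  leading term x^2y: subtract (1)·f_1 from -x^2y + x^2 + xy + 2y^2 + 2y → -3xy^2 + x^2 + xy + 2y^2 - 3x - 3y + 2
  leading term xy^2: subtract (-2x)·f_2 from -3xy^2 + x^2 + xy + 2y^2 - 3x - 3y + 2 → xy + 2y^2 + x - 3y + 2
  leading term xy: no divisor's leading term divides it; move xy to the remainder.
  leading term y^2: subtract (-1)·f_2 from 2y^2 + x - 3y + 2 → -3x - 3y - 3
  leading term x: no divisor's leading term divides it; move -3x to the remainder.
  leading term y: no divisor's leading term divides it; move -3y to the remainder.
  leading term 1: no divisor's leading term divides it; move -3 to the remainder.
  remainder -2x^3 + xy - 3x - 3y - 3 ≠ 0; add h_3 = -2x^3 + xy - 3x - 3y - 3 to the basis.

The other S-polynomials (S(f_1,h_3), S(f_2,h_3)) all reduce to 0 modulo the current basis, so we have a Gröbner basis.
Inter-reduce: drop elements whose leading term is divisible by another's, tail-reduce, and make monic.
Reduced Gröbner basis: {x^3 + 3xy - 2x - 2y - 2, x^2y - x^2 + x + 2y + 2, y^2 + 2x - 1}.
Label its elements g_1 = x^3 + 3xy - 2x - 2y - 2, g_2 = x^2y - x^2 + x + 2y + 2, g_3 = y^2 + 2x - 1.

Reduce p = -3xy^2 + 3x^2 - x + 2y modulo G:
  leading term xy^2: subtract (-3x)·g_3 from -3xy^2 + 3x^2 - x + 2y → 2x^2 + 3x + 2y
  leading term x^2: no divisor's leading term divides it; move 2x^2 to the remainder.
  leading term x: no divisor's leading term divides it; move 3x to the remainder.
  leading term y: no divisor's leading term divides it; move 2y to the remainder.
  normal form = 2x^2 + 3x + 2y.
The normal form is nonzero, so p ∉ I. Since p minus its normal form lies in I, I + (p) = I + (r) where r = 2x^2 + 3x + 2y; decide whether this ideal is the whole ring.
Run Buchberger on G together with r (pairs among the g_i already reduce to 0 since G is a Gröbner basis):
g_1 = x^3 + 3xy - 2x - 2y - 2, LT = x^3.
g_2 = x^2y - x^2 + x + 2y + 2, LT = x^2y.
g_3 = y^2 + 2x - 1, LT = y^2.
r = 2x^2 + 3x + 2y, LT = x^2.

S(g_1,r): lcm = x^3. S = 2x^2 + 2xy - 2x - 2y - 2.
  leading term x^2: subtract (1)·r from 2x^2 + 2xy - 2x - 2y - 2 → 2xy + 2x + 3y - 2
  leading term xy: no divisor's leading term divides it; move 2xy to the remainder.
  leading term x: no divisor's leading term divides it; move 2x to the remainder.
  leading term y: no divisor's leading term divides it; move 3y to the remainder.
  leading term 1: no divisor's leading term divides it; move -2 to the remainder.
  remainder 2xy + 2x + 3y - 2 ≠ 0; add m_5 = 2xy + 2x + 3y - 2 to the basis.

S(g_2,r): lcm = x^2y. S = -x^2 + 2xy - y^2 + x + 2y + 2.
  leading term x^2: subtract (3)·r from -x^2 + 2xy - y^2 + x + 2y + 2 → 2xy - y^2 - x + 3y + 2
  leading term xy: subtract (1)·m_5 from 2xy - y^2 - x + 3y + 2 → -y^2 - 3x - 3
  leading term y^2: subtract (-1)·g_3 from -y^2 - 3x - 3 → -x + 3
  leading term x: no divisor's leading term divides it; move -x to the remainder.
  leading term 1: no divisor's leading term divides it; move 3 to the remainder.
  remainder -x + 3 ≠ 0; add m_6 = -x + 3 to the basis.

S(g_1,m_5): lcm = x^3y. S = -x^3 + 2x^2y + 3xy^2 + x^2 - 2xy - 2y^2 - 2y.
  leading term x^3: subtract (-1)·g_1 from -x^3 + 2x^2y + 3xy^2 + x^2 - 2xy - 2y^2 - 2y → 2x^2y + 3xy^2 + x^2 + xy - 2y^2 - 2x + 3y - 2
  leading term x^2y: subtract (2)·g_2 from 2x^2y + 3xy^2 + x^2 + xy - 2y^2 - 2x + 3y - 2 → 3xy^2 + 3x^2 + xy - 2y^2 + 3x - y + 1
  leading term xy^2: subtract (3x)·g_3 from 3xy^2 + 3x^2 + xy - 2y^2 + 3x - y + 1 → -3x^2 + xy - 2y^2 - x - y + 1
  leading term x^2: subtract (2)·r from -3x^2 + xy - 2y^2 - x - y + 1 → xy - 2y^2 + 2y + 1
  leading term xy: subtract (-3)·m_5 from xy - 2y^2 + 2y + 1 → -2y^2 - x - 3y + 2
  leading term y^2: subtract (-2)·g_3 from -2y^2 - x - 3y + 2 → 3x - 3y
  leading term x: subtract (-3)·m_6 from 3x - 3y → -3y + 2
  leading term y: no divisor's leading term divides it; move -3y to the remainder.
  leading term 1: no divisor's leading term divides it; move 2 to the remainder.
  remainder -3y + 2 ≠ 0; add m_7 = -3y + 2 to the basis.

S(g_2,m_5): lcm = x^2y. S = -2x^2 + 2xy + 2x + 2y + 2.
  leading term x^2: subtract (-1)·r from -2x^2 + 2xy + 2x + 2y + 2 → 2xy - 2x - 3y + 2
  leading term xy: subtract (1)·m_5 from 2xy - 2x - 3y + 2 → 3x + y - 3
  leading term x: subtract (-3)·m_6 from 3x + y - 3 → y - 1
  leading term y: subtract (2)·m_7 from y - 1 → 2
  leading term 1: no divisor's leading term divides it; move 2 to the remainder.
  remainder 2 ≠ 0; add m_8 = 2 to the basis.

The other S-polynomials (S(g_1,g_2), S(g_1,g_3), S(g_2,g_3), S(g_3,r), S(g_3,m_5), S(r,m_5), S(g_1,m_6), S(g_2,m_6), S(g_3,m_6), S(r,m_6), S(m_5,m_6), S(g_1,m_7), S(g_2,m_7), S(g_3,m_7), S(r,m_7), S(m_5,m_7), S(m_6,m_7), S(g_1,m_8), S(g_2,m_8), S(g_3,m_8), S(r,m_8), S(m_5,m_8), S(m_6,m_8), S(m_7,m_8)) all reduce to 0 modulo the current basis, so we have a Gröbner basis.
Inter-reduce: drop elements whose leading term is divisible by another's, tail-reduce, and make monic.
Reduced Gröbner basis: {1}.
The reduced Gröbner basis of I + (p) is {1}: the ideal is the whole ring, so the enlarged system has no common solution — adjoining p is inconsistent.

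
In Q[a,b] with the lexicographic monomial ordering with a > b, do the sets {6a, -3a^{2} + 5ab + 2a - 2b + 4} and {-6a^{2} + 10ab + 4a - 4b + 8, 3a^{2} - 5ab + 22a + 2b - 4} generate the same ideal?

Yes, the ideals are equal.

For a fixed monomial order, each ideal has a unique reduced Gröbner basis; comparing bases decides equality.
Buchberger on the first generating set:
f_1 = 6a, LT = a.
f_2 = -3a^{2} + 5ab + 2a - 2b + 4, LT = a^{2}.

S(f_1,f_2): lcm = a^{2}. S = \tfrac{5}{3}ab + \tfrac{2}{3}a - \tfrac{2}{3}b + \tfrac{4}{3}.
  leading term ab: subtract (\tfrac{5}{18}b)·f_1 from \tfrac{5}{3}ab + \tfrac{2}{3}a - \tfrac{2}{3}b + \tfrac{4}{3} → \tfrac{2}{3}a - \tfrac{2}{3}b + \tfrac{4}{3}
  leading term a: subtract (\tfrac{1}{9})·f_1 from \tfrac{2}{3}a - \tfrac{2}{3}b + \tfrac{4}{3} → -\tfrac{2}{3}b + \tfrac{4}{3}
  leading term b: no divisor's leading term divides it; move -\tfrac{2}{3}b to the remainder.
  leading term 1: no divisor's leading term divides it; move \tfrac{4}{3} to the remainder.
  remainder -\tfrac{2}{3}b + \tfrac{4}{3} ≠ 0; add g_3 = -\tfrac{2}{3}b + \tfrac{4}{3} to the basis.

The other S-polynomials (S(f_1,g_3), S(f_2,g_3)) all reduce to 0 modulo the current basis, so we have a Gröbner basis.
Inter-reduce: drop elements whose leading term is divisible by another's, tail-reduce, and make monic.
Reduced Gröbner basis: {a, b - 2}.

Buchberger on the second generating set:
h_1 = -6a^{2} + 10ab + 4a - 4b + 8, LT = a^{2}.
h_2 = 3a^{2} - 5ab + 22a + 2b - 4, LT = a^{2}.

S(h_1,h_2): lcm = a^{2}. S = -8a.
  leading term a: no divisor's leading term divides it; move -8a to the remainder.
  remainder -8a ≠ 0; add k_3 = -8a to the basis.

S(h_1,k_3): lcm = a^{2}. S = -\tfrac{5}{3}ab - \tfrac{2}{3}a + \tfrac{2}{3}b - \tfrac{4}{3}.
  leading term ab: subtract (\tfrac{5}{24}b)·k_3 from -\tfrac{5}{3}ab - \tfrac{2}{3}a + \tfrac{2}{3}b - \tfrac{4}{3} → -\tfrac{2}{3}a + \tfrac{2}{3}b - \tfrac{4}{3}
  leading term a: subtract (\tfrac{1}{12})·k_3 from -\tfrac{2}{3}a + \tfrac{2}{3}b - \tfrac{4}{3} → \tfrac{2}{3}b - \tfrac{4}{3}
  leading term b: no divisor's leading term divides it; move \tfrac{2}{3}b to the remainder.
  leading term 1: no divisor's leading term divides it; move -\tfrac{4}{3} to the remainder.
  remainder \tfrac{2}{3}b - \tfrac{4}{3} ≠ 0; add k_4 = \tfrac{2}{3}b - \tfrac{4}{3} to the basis.

The other S-polynomials (S(h_2,k_3), S(h_1,k_4), S(h_2,k_4), S(k_3,k_4)) all reduce to 0 modulo the current basis, so we have a Gröbner basis.
Inter-reduce: drop elements whose leading term is divisible by another's, tail-reduce, and make monic.
Reduced Gröbner basis: {a, b - 2}.

The two bases agree; hence the ideals are identical.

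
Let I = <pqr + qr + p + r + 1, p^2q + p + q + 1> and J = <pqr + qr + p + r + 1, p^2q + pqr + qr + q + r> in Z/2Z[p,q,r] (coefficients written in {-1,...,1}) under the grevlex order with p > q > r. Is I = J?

Yes, the ideals are equal.

Two ideals are equal iff their reduced Gröbner bases coincide (the reduced basis is unique for a fixed ordering).
Buchberger on the first generating set:
f_1 = pqr + qr + p + r + 1, LT = pqr.
f_2 = p^2q + p + q + 1, LT = p^2q.

S(f_1,f_2): lcm = p^2qr. S = pqr + p^2 + qr + p + r.
  leading term pqr: subtract (1)·f_1 from pqr + p^2 + qr + p + r → p^2 + 1
  leading term p^2: no divisor's leading term divides it; move p^2 to the remainder.
  leading term 1: no divisor's leading term divides it; move 1 to the remainder.
  remainder p^2 + 1 ≠ 0; add g_3 = p^2 + 1 to the basis.

S(f_1,g_3): lcm = p^2qr. S = pqr + p^2 + pr + qr + p.
  leading term pqr: subtract (1)·f_1 from pqr + p^2 + pr + qr + p → p^2 + pr + r + 1
  leading term p^2: subtract (1)·g_3 from p^2 + pr + r + 1 → pr + r
  leading term pr: no divisor's leading term divides it; move pr to the remainder.
  leading term r: no divisor's leading term divides it; move r to the remainder.
  remainder pr + r ≠ 0; add g_4 = pr + r to the basis.

S(f_2,g_3): lcm = p^2q. S = p + 1.
  leading term p: no divisor's leading term divides it; move p to the remainder.
  leading term 1: no divisor's leading term divides it; move 1 to the remainder.
  remainder p + 1 ≠ 0; add g_5 = p + 1 to the basis.

S(f_1,g_4): lcm = pqr. S = p + r + 1.
  leading term p: subtract (1)·g_5 from p + r + 1 → r
  leading term r: no divisor's leading term divides it; move r to the remainder.
  remainder r ≠ 0; add g_6 = r to the basis.

The other S-polynomials (S(f_2,g_4), S(g_3,g_4), S(f_1,g_5), S(f_2,g_5), S(g_3,g_5), S(g_4,g_5), S(f_1,g_6), S(f_2,g_6), S(g_3,g_6), S(g_4,g_6), S(g_5,g_6)) all reduce to 0 modulo the current basis, so we have a Gröbner basis.
Inter-reduce: drop elements whose leading term is divisible by another's, tail-reduce, and make monic.
Reduced Gröbner basis: {p + 1, r}.

Buchberger on the second generating set:
h_1 = pqr + qr + p + r + 1, LT = pqr.
h_2 = p^2q + pqr + qr + q + r, LT = p^2q.

S(h_1,h_2): lcm = p^2qr. S = pqr^2 + pqr + qr^2 + p^2 + pr + qr + r^2 + p.
  leading term pqr^2: subtract (r)·h_1 from pqr^2 + pqr + qr^2 + p^2 + pr + qr + r^2 + p → pqr + p^2 + qr + p + r
  leading term pqr: subtract (1)·h_1 from pqr + p^2 + qr + p + r → p^2 + 1
  leading term p^2: no divisor's leading term divides it; move p^2 to the remainder.
  leading term 1: no divisor's leading term divides it; move 1 to the remainder.
  remainder p^2 + 1 ≠ 0; add k_3 = p^2 + 1 to the basis.

S(h_1,k_3): lcm = p^2qr. S = pqr + p^2 + pr + qr + p.
  leading term pqr: subtract (1)·h_1 from pqr + p^2 + pr + qr + p → p^2 + pr + r + 1
  leading term p^2: subtract (1)·k_3 from p^2 + pr + r + 1 → pr + r
  leading term pr: no divisor's leading term divides it; move pr to the remainder.
  leading term r: no divisor's leading term divides it; move r to the remainder.
  remainder pr + r ≠ 0; add k_4 = pr + r to the basis.

S(h_2,k_3): lcm = p^2q. S = pqr + qr + r.
  leading term pqr: subtract (1)·h_1 from pqr + qr + r → p + 1
  leading term p: no divisor's leading term divides it; move p to the remainder.
  leading term 1: no divisor's leading term divides it; move 1 to the remainder.
  remainder p + 1 ≠ 0; add k_5 = p + 1 to the basis.

S(h_1,k_4): lcm = pqr. S = p + r + 1.
  leading term p: subtract (1)·k_5 from p + r + 1 → r
  leading term r: no divisor's leading term divides it; move r to the remainder.
  remainder r ≠ 0; add k_6 = r to the basis.

The other S-polynomials (S(h_2,k_4), S(k_3,k_4), S(h_1,k_5), S(h_2,k_5), S(k_3,k_5), S(k_4,k_5), S(h_1,k_6), S(h_2,k_6), S(k_3,k_6), S(k_4,k_6), S(k_5,k_6)) all reduce to 0 modulo the current basis, so we have a Gröbner basis.
Inter-reduce: drop elements whose leading term is divisible by another's, tail-reduce, and make monic.
Reduced Gröbner basis: {p + 1, r}.

The two bases agree; hence the ideals are identical.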